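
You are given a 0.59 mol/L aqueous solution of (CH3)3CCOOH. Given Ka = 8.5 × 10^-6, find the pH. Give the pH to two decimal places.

(CH3)3CCOOH ⇌ (CH3)3CCOO- + H+
From the ICE table, Ka = [H+]²/(0.59 − [H+]) = 8.5 × 10^-6.
Assume [H+] ≪ 0.59: [H+] ≈ √(8.5 × 10^-6 × 0.59) = 2.24 × 10^-3 M
pH = −log(2.24 × 10^-3) = 2.65

pH = 2.65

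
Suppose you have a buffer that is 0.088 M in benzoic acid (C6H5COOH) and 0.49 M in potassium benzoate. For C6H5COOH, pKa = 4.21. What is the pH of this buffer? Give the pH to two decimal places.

pH = 4.96

pH = pKa + log([A⁻]/[HA]) = 4.21 + log(0.49/0.088)
pH = 4.21 + (+0.746) = 4.96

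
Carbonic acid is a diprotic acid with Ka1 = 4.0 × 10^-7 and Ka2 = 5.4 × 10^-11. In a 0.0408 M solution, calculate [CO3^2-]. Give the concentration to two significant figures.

First ionization gives [H+] ≈ [HCO3-] = 1.28 × 10^-4 M.
Second step: Ka2 = [H+][CO3^2-]/[HCO3-] ≈ [CO3^2-] (since [H+] ≈ [HCO3-]).
So [CO3^2-] ≈ Ka2.

5.4 × 10^-11 M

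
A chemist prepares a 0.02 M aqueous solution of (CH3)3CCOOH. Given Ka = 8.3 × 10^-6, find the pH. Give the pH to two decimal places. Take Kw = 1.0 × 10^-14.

pH = 3.39

(CH3)3CCOOH ⇌ (CH3)3CCOO- + H+
Let x = [H+] at equilibrium. Ka = x²/(0.02 − x).
Neglecting x in the denominator: x = √(8.3 × 10^-6 × 0.02) = 4.07 × 10^-4 M
Check: 2% ionized — well under 5%, approximation valid.
pH = −log(4.07 × 10^-4) = 3.39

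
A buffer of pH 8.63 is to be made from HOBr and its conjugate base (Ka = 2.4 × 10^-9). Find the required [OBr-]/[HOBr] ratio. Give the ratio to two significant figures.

pKa = -log(2.4 × 10^-9) = 8.620
pH = pKa + log(r) ⇒ log(r) = 8.63 − 8.620 = +0.010
r = [OBr-]/[HOBr] = 10^(+0.010) = 1.02

ratio = 1.0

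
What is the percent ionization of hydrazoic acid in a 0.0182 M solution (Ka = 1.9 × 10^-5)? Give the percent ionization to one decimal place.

HN3 ⇌ N3- + H+; let x = [H+] at equilibrium.
x ≈ √(Ka·C₀) = √(1.9 × 10^-5 × 0.0182) = 5.88 × 10^-4 M
Fraction ionized = 5.88 × 10^-4 / 0.0182 = 0.0323 → 3.2%

3.2%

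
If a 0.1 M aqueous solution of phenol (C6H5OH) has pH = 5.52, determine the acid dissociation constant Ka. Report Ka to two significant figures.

Ka = 9.1 × 10^-11

[H+] = 10^(-5.52) = 3.02 × 10^-6 M
At equilibrium [HA] = 0.1 − 3.02 × 10^-6 = 1.00 × 10^-1 M
Ka = [H+][A-]/[HA] = (3.02 × 10^-6)² / 1.00 × 10^-1 = 9.1 × 10^-11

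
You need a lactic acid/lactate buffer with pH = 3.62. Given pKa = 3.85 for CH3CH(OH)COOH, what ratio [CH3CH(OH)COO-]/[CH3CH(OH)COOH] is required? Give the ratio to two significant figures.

ratio = 0.59

pH = pKa + log(r) ⇒ log(r) = 3.62 − 3.85 = -0.23
r = [CH3CH(OH)COO-]/[CH3CH(OH)COOH] = 10^(-0.23) = 0.589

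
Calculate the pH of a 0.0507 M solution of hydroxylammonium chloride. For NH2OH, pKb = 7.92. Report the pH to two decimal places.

pH = 3.69

NH3OH+ is the conjugate acid of the weak base NH2OH.
Kb = 10^(−7.92) = 1.20 × 10^-8
Ka = Kw/Kb = 1.0×10^-14 / 1.20 × 10^-8 = 8.33 × 10^-7
Let x = [H+] at equilibrium. Ka = x²/(0.0507 − x).
Assume x ≪ 0.0507: x ≈ √(8.33 × 10^-7 × 0.0507) = 2.06 × 10^-4 M
(x/C₀ = 0.41% < 5%, so the approximation holds.)
pH = −log(2.06 × 10^-4) = 3.69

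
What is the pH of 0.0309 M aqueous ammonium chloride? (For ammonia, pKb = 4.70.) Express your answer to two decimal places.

pH = 5.41

NH4+ is the conjugate acid of the weak base NH3.
Kb = 10^(−4.70) = 2.00 × 10^-5
Ka = Kw/Kb = 1.0×10^-14 / 2.00 × 10^-5 = 5.00 × 10^-10
Ka = [H+]²/(0.0309 − [H+]) = 5.00 × 10^-10
Since Ka ≪ C₀, [H+] ≈ √(Ka·C₀) = 3.93 × 10^-6 M.
pH = −log(3.93 × 10^-6) = 5.41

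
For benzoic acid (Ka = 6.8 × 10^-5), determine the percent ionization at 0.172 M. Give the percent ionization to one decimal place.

C6H5COOH ⇌ C6H5COO- + H+; let x = [H+] at equilibrium.
x ≈ √(Ka·C₀) = √(6.8 × 10^-5 × 0.172) = 3.42 × 10^-3 M
% ionization = x/C₀ × 100% = 3.42 × 10^-3/0.172 × 100% = 2.0%

2.0%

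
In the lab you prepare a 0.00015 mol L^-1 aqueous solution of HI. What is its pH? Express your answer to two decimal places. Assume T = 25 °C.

HI is a strong acid and dissociates completely, so [H+] = 0.00015 M.
pH = -log(0.00015) = 3.82

pH = 3.82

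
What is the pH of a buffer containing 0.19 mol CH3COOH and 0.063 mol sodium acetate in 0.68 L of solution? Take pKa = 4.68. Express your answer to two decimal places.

pH = pKa + log([A⁻]/[HA]) = 4.68 + log(0.063/0.19)
pH = 4.68 + (-0.479) = 4.20

pH = 4.20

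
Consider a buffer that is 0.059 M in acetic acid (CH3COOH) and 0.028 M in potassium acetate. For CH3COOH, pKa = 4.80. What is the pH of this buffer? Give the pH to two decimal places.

pH = 4.48

pH = pKa + log([A⁻]/[HA]) = 4.80 + log(0.028/0.059)
pH = 4.80 + (-0.324) = 4.48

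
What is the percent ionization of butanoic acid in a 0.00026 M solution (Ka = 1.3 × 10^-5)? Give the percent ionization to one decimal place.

20.0%

CH3(CH2)2COOH ⇌ CH3(CH2)2COO- + H+; let x = [H+] at equilibrium.
Solve x² + 1.3e-05x − 3.38e-09 = 0 → x = 5.20 × 10^-5 M
% ionization = x/C₀ × 100% = 5.20 × 10^-5/0.00026 × 100% = 20.0%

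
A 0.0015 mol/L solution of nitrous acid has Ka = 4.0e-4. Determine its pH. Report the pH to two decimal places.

pH = 3.22

HNO2 ⇌ NO2- + H+
From the ICE table, Ka = [H+]²/(0.0015 − [H+]) = 4.0 × 10^-4.
Here C₀/Ka ≈ 3.75, so the small-[H+] approximation fails. Use the quadratic:
[H+] = (−Ka + √(Ka² + 4·Ka·C₀))/2 = 6.00 × 10^-4 M
pH = −log[H+] = −log(6.00 × 10^-4) = 3.22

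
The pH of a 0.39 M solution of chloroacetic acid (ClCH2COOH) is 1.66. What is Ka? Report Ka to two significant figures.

Ka = 1.3 × 10^-3

[H+] = 10^(-1.66) = 2.19 × 10^-2 M
At equilibrium [HA] = 0.39 − 2.19 × 10^-2 = 3.68 × 10^-1 M
Ka = [H+][A-]/[HA] = (2.19 × 10^-2)² / 3.68 × 10^-1 = 1.3 × 10^-3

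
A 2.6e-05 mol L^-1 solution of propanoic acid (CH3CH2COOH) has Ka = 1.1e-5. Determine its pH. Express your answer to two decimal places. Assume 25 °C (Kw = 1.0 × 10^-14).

CH3CH2COOH ⇌ CH3CH2COO- + H+
From the ICE table, Ka = x²/(2.6e-05 − x) = 1.1 × 10^-5.
Here C₀/Ka ≈ 2.36, so the small-x approximation fails. Use the quadratic:
x = (−Ka + √(Ka² + 4·Ka·C₀))/2 = 1.23 × 10^-5 M
pH = −log(1.23 × 10^-5) = 4.91

pH = 4.91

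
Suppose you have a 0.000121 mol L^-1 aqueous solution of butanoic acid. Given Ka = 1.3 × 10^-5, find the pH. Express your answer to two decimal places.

pH = 4.47

CH3(CH2)2COOH ⇌ CH3(CH2)2COO- + H+
From the ICE table, Ka = [H+]²/(0.000121 − [H+]) = 1.3 × 10^-5.
Here C₀/Ka ≈ 9.31, so the small-[H+] approximation fails. Use the quadratic:
[H+] = [−1.3e-05 + √(1.3e-05² + 6.29e-09)]/2 = 3.37 × 10^-5 M
pH = −log[H+] = −log(3.37 × 10^-5) = 4.47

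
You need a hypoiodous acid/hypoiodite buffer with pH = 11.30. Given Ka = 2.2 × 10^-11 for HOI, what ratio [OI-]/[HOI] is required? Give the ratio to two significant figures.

ratio = 4.4

pKa = -log(2.2 × 10^-11) = 10.658
pH = pKa + log(r) ⇒ log(r) = 11.30 − 10.658 = +0.642
r = [OI-]/[HOI] = 10^(+0.642) = 4.39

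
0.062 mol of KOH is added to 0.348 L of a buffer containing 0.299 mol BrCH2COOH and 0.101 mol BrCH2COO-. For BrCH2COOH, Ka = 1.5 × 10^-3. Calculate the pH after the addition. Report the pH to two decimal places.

After neutralization: n(BrCH2COOH) = 0.237 mol, n(BrCH2COO-) = 0.163 mol.
pKa = −log(1.5 × 10^-3) = 2.824
pH = pKa + log([A⁻]/[HA]) = 2.824 + log(0.163/0.237) = 2.824 -0.163

pH = 2.66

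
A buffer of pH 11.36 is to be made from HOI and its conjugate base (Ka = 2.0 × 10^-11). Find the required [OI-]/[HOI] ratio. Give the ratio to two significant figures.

pKa = -log(2.0 × 10^-11) = 10.699
pH = pKa + log(r) ⇒ log(r) = 11.36 − 10.699 = +0.661
r = [OI-]/[HOI] = 10^(+0.661) = 4.58

ratio = 4.6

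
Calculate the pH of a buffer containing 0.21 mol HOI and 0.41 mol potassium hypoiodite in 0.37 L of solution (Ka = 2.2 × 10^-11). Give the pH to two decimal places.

pH = 10.95

pKa = −log(2.2 × 10^-11) = 10.658
pH = pKa + log([A⁻]/[HA]) = 10.658 + log(0.41/0.21)
pH = 10.658 + (+0.291) = 10.95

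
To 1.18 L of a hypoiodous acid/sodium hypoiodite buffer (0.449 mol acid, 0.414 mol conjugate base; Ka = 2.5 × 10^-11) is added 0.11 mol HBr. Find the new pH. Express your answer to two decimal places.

pH = 10.34

After neutralization: n(HOI) = 0.559 mol, n(OI-) = 0.304 mol.
pKa = −log(2.5 × 10^-11) = 10.602
pH = pKa + log(n_OI-/n_HOI) = 10.602 + log(0.304/0.559) = 10.602 + (-0.265)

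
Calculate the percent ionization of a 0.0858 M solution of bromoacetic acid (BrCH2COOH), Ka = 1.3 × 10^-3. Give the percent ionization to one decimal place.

11.6%

BrCH2COOH ⇌ BrCH2COO- + H+; let x = [H+] at equilibrium.
Solve x² + 0.0013x − 0.000112 = 0 → x = 9.93 × 10^-3 M
Fraction ionized = 9.93 × 10^-3 / 0.0858 = 0.1157 → 11.6%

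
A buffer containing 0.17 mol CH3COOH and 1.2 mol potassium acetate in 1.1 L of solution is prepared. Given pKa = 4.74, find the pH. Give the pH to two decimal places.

pH = 5.59

Using pH = pKa + log([base]/[acid]) with [base]/[acid] = 1.2/0.17:
pH = 4.74 + (+0.849) = 5.59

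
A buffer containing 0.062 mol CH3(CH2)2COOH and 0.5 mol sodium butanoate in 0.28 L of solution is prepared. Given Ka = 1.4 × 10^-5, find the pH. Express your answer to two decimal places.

pH = 5.76

pKa = −log(1.4 × 10^-5) = 4.854
Using pH = pKa + log([base]/[acid]) with [base]/[acid] = 0.5/0.062:
pH = 4.854 + (+0.907) = 5.76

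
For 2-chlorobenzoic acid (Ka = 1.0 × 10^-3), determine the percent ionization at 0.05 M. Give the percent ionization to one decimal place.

13.2%

ClC6H4COOH ⇌ ClC6H4COO- + H+; let x = [H+] at equilibrium.
Solve x² + 0.001x − 5e-05 = 0 → x = 6.59 × 10^-3 M
% ionization = x/C₀ × 100% = 6.59 × 10^-3/0.05 × 100% = 13.2%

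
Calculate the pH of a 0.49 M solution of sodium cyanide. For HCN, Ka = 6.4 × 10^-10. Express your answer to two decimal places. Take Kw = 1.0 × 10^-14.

CN- is the conjugate base of the weak acid HCN.
Kb = Kw/Ka = 1.0×10^-14 / 6.4 × 10^-10 = 1.56 × 10^-5
Kb = x²/(0.49 − x) = 1.56 × 10^-5
Since Kb ≪ C₀, x ≈ √(Kb·C₀) = 2.76 × 10^-3 M.
pOH = −log(2.76 × 10^-3) = 2.56; pH = 14.00 − 2.56 = 11.44

pH = 11.44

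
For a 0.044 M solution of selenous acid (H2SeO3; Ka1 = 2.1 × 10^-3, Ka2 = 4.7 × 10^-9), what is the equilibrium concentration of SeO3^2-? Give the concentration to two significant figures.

First ionization gives [H+] ≈ [HSeO3-] = 8.62 × 10^-3 M.
Second step: Ka2 = [H+][SeO3^2-]/[HSeO3-] ≈ [SeO3^2-] (since [H+] ≈ [HSeO3-]).
So [SeO3^2-] ≈ Ka2.

4.7 × 10^-9 M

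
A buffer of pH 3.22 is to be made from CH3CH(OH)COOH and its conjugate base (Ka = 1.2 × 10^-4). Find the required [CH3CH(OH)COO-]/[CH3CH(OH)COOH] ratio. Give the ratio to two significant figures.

pKa = -log(1.2 × 10^-4) = 3.921
pH = pKa + log(r) ⇒ log(r) = 3.22 − 3.921 = -0.701
r = [CH3CH(OH)COO-]/[CH3CH(OH)COOH] = 10^(-0.701) = 0.199

ratio = 0.20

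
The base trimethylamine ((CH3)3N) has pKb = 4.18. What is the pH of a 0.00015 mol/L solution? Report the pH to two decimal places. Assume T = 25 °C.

(CH3)3N + H2O ⇌ (CH3)3NH+ + OH-
Kb = 10^(−4.18) = 6.61 × 10^-5
From the ICE table, Kb = [OH-]²/(0.00015 − [OH-]) = 6.61 × 10^-5.
The 5% rule fails; solving [OH-]² + Kb·[OH-] − Kb·C₀ = 0 exactly:
[OH-] = [−6.61e-05 + √(6.61e-05² + 3.97e-08)]/2 = 7.19 × 10^-5 M
pOH = −log(7.19 × 10^-5) = 4.14; pH = 14.00 − 4.14 = 9.86

pH = 9.86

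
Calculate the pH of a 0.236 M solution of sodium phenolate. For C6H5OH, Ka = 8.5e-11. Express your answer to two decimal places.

pH = 11.72

C6H5O- is the conjugate base of the weak acid C6H5OH.
Kb = Kw/Ka = 1.0×10^-14 / 8.5 × 10^-11 = 1.18 × 10^-4
From the ICE table, Kb = x²/(0.236 − x) = 1.18 × 10^-4.
Neglecting x in the denominator: x = √(1.18 × 10^-4 × 0.236) = 5.28 × 10^-3 M
pOH = −log(5.28 × 10^-3) = 2.28; pH = 14.00 − 2.28 = 11.72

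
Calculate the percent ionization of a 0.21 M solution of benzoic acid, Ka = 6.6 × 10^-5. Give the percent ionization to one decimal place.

C6H5COOH ⇌ C6H5COO- + H+; let x = [H+] at equilibrium.
x ≈ √(Ka·C₀) = √(6.6 × 10^-5 × 0.21) = 3.72 × 10^-3 M
% ionization = x/C₀ × 100% = 3.72 × 10^-3/0.21 × 100% = 1.8%

1.8%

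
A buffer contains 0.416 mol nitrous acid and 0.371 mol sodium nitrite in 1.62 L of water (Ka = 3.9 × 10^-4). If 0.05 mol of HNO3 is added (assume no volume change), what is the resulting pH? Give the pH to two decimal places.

After neutralization: n(HNO2) = 0.466 mol, n(NO2-) = 0.321 mol.
pKa = −log(3.9 × 10^-4) = 3.409
pH = pKa + log([A⁻]/[HA]) = 3.409 + log(0.321/0.466) = 3.409 -0.162

pH = 3.25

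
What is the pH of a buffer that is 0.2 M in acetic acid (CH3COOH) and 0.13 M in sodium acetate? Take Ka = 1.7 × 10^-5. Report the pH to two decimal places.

pH = 4.58

pKa = −log(1.7 × 10^-5) = 4.770
Using pH = pKa + log([base]/[acid]) with [base]/[acid] = 0.13/0.2:
pH = 4.770 + (-0.187) = 4.58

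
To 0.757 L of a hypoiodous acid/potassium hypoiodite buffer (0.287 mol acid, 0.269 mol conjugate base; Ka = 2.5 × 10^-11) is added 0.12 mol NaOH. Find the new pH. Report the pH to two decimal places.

After neutralization: n(HOI) = 0.167 mol, n(OI-) = 0.389 mol.
pKa = −log(2.5 × 10^-11) = 10.602
pH = pKa + log([A⁻]/[HA]) = 10.602 + log(0.389/0.167) = 10.602 +0.367

pH = 10.97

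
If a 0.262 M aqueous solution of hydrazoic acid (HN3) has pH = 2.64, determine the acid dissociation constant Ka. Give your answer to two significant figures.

[H+] = 10^(-2.64) = 2.29 × 10^-3 M
At equilibrium [HA] = 0.262 − 2.29 × 10^-3 = 2.60 × 10^-1 M
Ka = [H+][A-]/[HA] = (2.29 × 10^-3)² / 2.60 × 10^-1 = 2.0 × 10^-5

Ka = 2.0 × 10^-5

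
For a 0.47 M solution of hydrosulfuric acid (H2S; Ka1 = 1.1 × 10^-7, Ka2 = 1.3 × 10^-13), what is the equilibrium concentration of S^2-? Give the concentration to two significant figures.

First ionization gives [H+] ≈ [HS-] = 2.27 × 10^-4 M.
Second step: Ka2 = [H+][S^2-]/[HS-] ≈ [S^2-] (since [H+] ≈ [HS-]).
So [S^2-] ≈ Ka2.

1.3 × 10^-13 M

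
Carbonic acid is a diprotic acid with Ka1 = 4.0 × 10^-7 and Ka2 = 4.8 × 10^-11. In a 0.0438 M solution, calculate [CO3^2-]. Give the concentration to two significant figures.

4.8 × 10^-11 M

First ionization gives [H+] ≈ [HCO3-] = 1.32 × 10^-4 M.
Second step: Ka2 = [H+][CO3^2-]/[HCO3-] ≈ [CO3^2-] (since [H+] ≈ [HCO3-]).
So [CO3^2-] ≈ Ka2.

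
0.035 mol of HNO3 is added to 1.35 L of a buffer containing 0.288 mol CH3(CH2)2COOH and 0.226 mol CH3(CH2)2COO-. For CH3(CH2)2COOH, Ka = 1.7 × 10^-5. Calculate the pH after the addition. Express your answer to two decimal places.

After neutralization: n(CH3(CH2)2COOH) = 0.323 mol, n(CH3(CH2)2COO-) = 0.191 mol.
pKa = −log(1.7 × 10^-5) = 4.770
pH = pKa + log([A⁻]/[HA]) = 4.770 + log(0.191/0.323) = 4.770 -0.228

pH = 4.54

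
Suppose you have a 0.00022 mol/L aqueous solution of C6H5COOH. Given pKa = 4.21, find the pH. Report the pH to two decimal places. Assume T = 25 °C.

C6H5COOH ⇌ C6H5COO- + H+
Ka = 10^(−4.21) = 6.17 × 10^-5
Let x = [H+] at equilibrium. Ka = x²/(0.00022 − x).
x is not negligible relative to C₀; solve x² + 6.17e-05·x − 1.36e-08 = 0.
x = [−6.17e-05 + √(6.17e-05² + 5.43e-08)]/2 = 8.97 × 10^-5 M
pH = −log(8.97 × 10^-5) = 4.05

pH = 4.05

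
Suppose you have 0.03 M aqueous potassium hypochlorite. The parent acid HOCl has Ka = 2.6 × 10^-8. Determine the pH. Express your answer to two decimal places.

OCl- is the conjugate base of the weak acid HOCl.
Kb = Kw/Ka = 1.0×10^-14 / 2.6 × 10^-8 = 3.85 × 10^-7
Kb = [OH-]²/(0.03 − [OH-]) = 3.85 × 10^-7
Assume [OH-] ≪ 0.03: [OH-] ≈ √(3.85 × 10^-7 × 0.03) = 1.07 × 10^-4 M
([OH-]/C₀ = 0.36% < 5%, so the approximation holds.)
pOH = 3.97, so pH = 14.00 − pOH = 10.03

pH = 10.03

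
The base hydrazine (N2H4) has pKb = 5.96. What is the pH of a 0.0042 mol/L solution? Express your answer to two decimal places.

N2H4 + H2O ⇌ N2H5+ + OH-
Kb = 10^(−5.96) = 1.10 × 10^-6
Let x = [OH-] at equilibrium. Kb = x²/(0.0042 − x).
Assume x ≪ 0.0042: x ≈ √(1.10 × 10^-6 × 0.0042) = 6.80 × 10^-5 M
pOH = −log(6.80 × 10^-5) = 4.17; pH = 14.00 − 4.17 = 9.83

pH = 9.83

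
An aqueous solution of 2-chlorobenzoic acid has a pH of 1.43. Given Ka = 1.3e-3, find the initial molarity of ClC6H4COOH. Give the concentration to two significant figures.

[H+] = 10^(-1.43) = 3.72 × 10^-2 M = x
Ka = x²/(C₀ − x) ⇒ C₀ = x + x²/Ka
C₀ = 3.72 × 10^-2 + (3.72 × 10^-2)²/(1.3 × 10^-3) = 1.10 M

C₀ = 1.1 M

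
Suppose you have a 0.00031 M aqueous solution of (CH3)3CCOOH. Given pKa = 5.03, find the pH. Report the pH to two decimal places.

pH = 4.31

(CH3)3CCOOH ⇌ (CH3)3CCOO- + H+
Ka = 10^(−5.03) = 9.33 × 10^-6
From the ICE table, Ka = x²/(0.00031 − x) = 9.33 × 10^-6.
x is not negligible relative to C₀; solve x² + 9.33e-06·x − 2.89e-09 = 0.
x = (−Ka + √(Ka² + 4·Ka·C₀))/2 = 4.93 × 10^-5 M
pH = −log(4.93 × 10^-5) = 4.31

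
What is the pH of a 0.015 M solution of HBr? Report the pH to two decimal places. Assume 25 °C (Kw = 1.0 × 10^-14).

pH = 1.82

HBr is a strong acid and dissociates completely, so [H+] = 0.015 M.
pH = -log(0.015) = 1.82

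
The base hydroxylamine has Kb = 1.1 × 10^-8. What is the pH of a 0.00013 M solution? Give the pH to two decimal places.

NH2OH + H2O ⇌ NH3OH+ + OH-
Kb = [OH-]²/(0.00013 − [OH-]) = 1.1 × 10^-8
Since Kb ≪ C₀, [OH-] ≈ √(Kb·C₀) = 1.20 × 10^-6 M.
([OH-]/C₀ = 0.92% < 5%, so the approximation holds.)
pOH = −log(1.20 × 10^-6) = 5.92; pH = 14.00 − 5.92 = 8.08

pH = 8.08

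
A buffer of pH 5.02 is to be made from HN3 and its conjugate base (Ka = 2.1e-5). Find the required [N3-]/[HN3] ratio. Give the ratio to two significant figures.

pKa = -log(2.1 × 10^-5) = 4.678
pH = pKa + log(r) ⇒ log(r) = 5.02 − 4.678 = +0.342
r = [N3-]/[HN3] = 10^(+0.342) = 2.2

ratio = 2.2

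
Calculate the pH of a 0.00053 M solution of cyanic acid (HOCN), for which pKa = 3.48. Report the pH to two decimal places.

HOCN ⇌ OCN- + H+
Ka = 10^(−3.48) = 3.31 × 10^-4
From the ICE table, Ka = [H+]²/(0.00053 − [H+]) = 3.31 × 10^-4.
The 5% rule fails; solving [H+]² + Ka·[H+] − Ka·C₀ = 0 exactly:
[H+] = (−Ka + √(Ka² + 4·Ka·C₀))/2 = 2.85 × 10^-4 M
pH = −log(2.85 × 10^-4) = 3.55

pH = 3.55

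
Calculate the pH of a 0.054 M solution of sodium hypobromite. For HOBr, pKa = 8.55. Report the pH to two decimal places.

pH = 10.64

OBr- is the conjugate base of the weak acid HOBr.
Ka = 10^(−8.55) = 2.82 × 10^-9
Kb = Kw/Ka = 1.0×10^-14 / 2.82 × 10^-9 = 3.55 × 10^-6
From the ICE table, Kb = x²/(0.054 − x) = 3.55 × 10^-6.
Since Kb ≪ C₀, x ≈ √(Kb·C₀) = 4.38 × 10^-4 M.
Check: 0.81% ionized — well under 5%, approximation valid.
pOH = 3.36, so pH = 14.00 − pOH = 10.64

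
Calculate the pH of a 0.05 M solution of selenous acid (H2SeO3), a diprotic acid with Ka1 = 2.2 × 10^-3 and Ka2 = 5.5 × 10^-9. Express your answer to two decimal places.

pH = 2.02

Since Ka1 ≫ Ka2, the first ionization dominates [H+].
Ka1 = x²/(0.05 − x) = 2.2 × 10^-3
Solving the quadratic: x = (−Ka1 + √(Ka1² + 4·Ka1·C₀))/2 = 9.45 × 10^-3 M
pH = −log(9.45 × 10^-3) = 2.02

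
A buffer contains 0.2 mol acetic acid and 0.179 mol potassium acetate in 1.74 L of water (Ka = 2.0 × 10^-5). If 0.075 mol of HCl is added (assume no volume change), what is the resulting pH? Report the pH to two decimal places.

Added H+ converts CH3COO- to CH3COOH: CH3COOH → 0.275 mol, CH3COO- → 0.104 mol.
pKa = −log(2.0 × 10^-5) = 4.699
pH = pKa + log(n_CH3COO-/n_CH3COOH) = 4.699 + log(0.104/0.275) = 4.699 + (-0.422)

pH = 4.28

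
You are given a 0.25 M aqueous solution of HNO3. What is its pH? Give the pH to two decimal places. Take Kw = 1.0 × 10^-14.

HNO3 is a strong acid and dissociates completely, so [H+] = 0.25 M.
pH = -log(0.25) = 0.60

pH = 0.60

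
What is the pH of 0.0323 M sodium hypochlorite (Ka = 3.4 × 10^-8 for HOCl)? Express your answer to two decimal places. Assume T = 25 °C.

OCl- is the conjugate base of the weak acid HOCl.
Kb = Kw/Ka = 1.0×10^-14 / 3.4 × 10^-8 = 2.94 × 10^-7
Kb = [OH-]²/(0.0323 − [OH-]) = 2.94 × 10^-7
Assume [OH-] ≪ 0.0323: [OH-] ≈ √(2.94 × 10^-7 × 0.0323) = 9.74 × 10^-5 M
Check: 0.3% ionized — well under 5%, approximation valid.
pOH = 4.01, so pH = 14.00 − pOH = 9.99

pH = 9.99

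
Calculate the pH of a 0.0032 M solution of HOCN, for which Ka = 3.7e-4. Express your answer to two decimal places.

pH = 3.04

HOCN ⇌ OCN- + H+
From the ICE table, Ka = [H+]²/(0.0032 − [H+]) = 3.7 × 10^-4.
Here C₀/Ka ≈ 8.65, so the small-[H+] approximation fails. Use the quadratic:
[H+] = [−0.00037 + √(0.00037² + 4.74e-06)]/2 = 9.19 × 10^-4 M
pH = −log(9.19 × 10^-4) = 3.04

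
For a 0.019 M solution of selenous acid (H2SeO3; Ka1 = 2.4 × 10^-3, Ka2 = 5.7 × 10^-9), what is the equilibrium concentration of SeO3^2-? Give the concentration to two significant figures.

First ionization gives [H+] ≈ [HSeO3-] = 5.66 × 10^-3 M.
Second step: Ka2 = [H+][SeO3^2-]/[HSeO3-] ≈ [SeO3^2-] (since [H+] ≈ [HSeO3-]).
So [SeO3^2-] ≈ Ka2.

5.7 × 10^-9 M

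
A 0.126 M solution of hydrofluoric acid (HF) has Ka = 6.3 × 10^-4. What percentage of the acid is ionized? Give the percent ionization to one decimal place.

6.8%

HF ⇌ F- + H+; let x = [H+] at equilibrium.
Solve x² + 0.00063x − 7.94e-05 = 0 → x = 8.60 × 10^-3 M
Fraction ionized = 8.60 × 10^-3 / 0.126 = 0.0683 → 6.8%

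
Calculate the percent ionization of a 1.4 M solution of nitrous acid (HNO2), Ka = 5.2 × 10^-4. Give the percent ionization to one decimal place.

1.9%

HNO2 ⇌ NO2- + H+; let x = [H+] at equilibrium.
x ≈ √(Ka·C₀) = √(5.2 × 10^-4 × 1.4) = 2.70 × 10^-2 M
Fraction ionized = 2.70 × 10^-2 / 1.4 = 0.0193 → 1.9%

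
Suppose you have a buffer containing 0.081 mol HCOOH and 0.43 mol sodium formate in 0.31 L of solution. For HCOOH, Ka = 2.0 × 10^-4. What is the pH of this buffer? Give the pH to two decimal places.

pH = 4.42

pKa = −log(2.0 × 10^-4) = 3.699
Using pH = pKa + log([base]/[acid]) with [base]/[acid] = 0.43/0.081:
pH = 3.699 + (+0.725) = 4.42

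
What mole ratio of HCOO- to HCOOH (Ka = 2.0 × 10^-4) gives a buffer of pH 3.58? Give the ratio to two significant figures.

pKa = -log(2.0 × 10^-4) = 3.699
pH = pKa + log(r) ⇒ log(r) = 3.58 − 3.699 = -0.119
r = [HCOO-]/[HCOOH] = 10^(-0.119) = 0.76

ratio = 0.76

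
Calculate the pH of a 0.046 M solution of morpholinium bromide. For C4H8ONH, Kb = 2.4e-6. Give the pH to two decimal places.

pH = 4.86

C4H8ONH2+ is the conjugate acid of the weak base C4H8ONH.
Ka = Kw/Kb = 1.0×10^-14 / 2.4 × 10^-6 = 4.17 × 10^-9
Let x = [H+] at equilibrium. Ka = x²/(0.046 − x).
Assume x ≪ 0.046: x ≈ √(4.17 × 10^-9 × 0.046) = 1.38 × 10^-5 M
Check: 0.03% ionized — well under 5%, approximation valid.
pH = −log[H+] = −log(1.38 × 10^-5) = 4.86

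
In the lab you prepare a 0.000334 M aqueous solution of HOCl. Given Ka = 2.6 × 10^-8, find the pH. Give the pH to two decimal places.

HOCl ⇌ OCl- + H+
Let x = [H+] at equilibrium. Ka = x²/(0.000334 − x).
Assume x ≪ 0.000334: x ≈ √(2.6 × 10^-8 × 0.000334) = 2.95 × 10^-6 M
pH = −log(2.95 × 10^-6) = 5.53

pH = 5.53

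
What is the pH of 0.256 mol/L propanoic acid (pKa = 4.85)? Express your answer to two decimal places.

CH3CH2COOH ⇌ CH3CH2COO- + H+
Ka = 10^(−4.85) = 1.41 × 10^-5
From the ICE table, Ka = [H+]²/(0.256 − [H+]) = 1.41 × 10^-5.
Neglecting [H+] in the denominator: [H+] = √(1.41 × 10^-5 × 0.256) = 1.90 × 10^-3 M
pH = −log[H+] = −log(1.90 × 10^-3) = 2.72

pH = 2.72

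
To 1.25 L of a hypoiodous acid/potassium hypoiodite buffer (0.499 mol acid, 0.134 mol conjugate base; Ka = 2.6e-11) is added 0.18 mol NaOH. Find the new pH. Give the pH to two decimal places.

pH = 10.58

After neutralization: n(HOI) = 0.319 mol, n(OI-) = 0.314 mol.
pKa = −log(2.6 × 10^-11) = 10.585
pH = pKa + log([A⁻]/[HA]) = 10.585 + log(0.314/0.319) = 10.585 -0.007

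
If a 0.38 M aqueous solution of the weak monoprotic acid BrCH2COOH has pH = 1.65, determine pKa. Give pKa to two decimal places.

pKa = 2.85

[H+] = 10^(-1.65) = 2.24 × 10^-2 M
At equilibrium [HA] = 0.38 − 2.24 × 10^-2 = 3.58 × 10^-1 M
Ka = [H+][A-]/[HA] = (2.24 × 10^-2)² / 3.58 × 10^-1 = 1.40 × 10^-3
pKa = -log(1.40 × 10^-3) = 2.85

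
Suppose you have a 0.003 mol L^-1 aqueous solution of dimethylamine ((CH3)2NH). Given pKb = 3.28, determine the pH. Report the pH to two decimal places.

(CH3)2NH + H2O ⇌ (CH3)2NH2+ + OH-
Kb = 10^(−3.28) = 5.25 × 10^-4
From the ICE table, Kb = x²/(0.003 − x) = 5.25 × 10^-4.
The 5% rule fails; solving x² + Kb·x − Kb·C₀ = 0 exactly:
x = [−0.000525 + √(0.000525² + 6.3e-06)]/2 = 1.02 × 10^-3 M
pOH = 2.99, so pH = 14.00 − pOH = 11.01

pH = 11.01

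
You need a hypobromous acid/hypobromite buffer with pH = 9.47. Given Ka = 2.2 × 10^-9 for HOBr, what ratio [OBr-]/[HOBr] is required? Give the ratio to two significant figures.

pKa = -log(2.2 × 10^-9) = 8.658
pH = pKa + log(r) ⇒ log(r) = 9.47 − 8.658 = +0.812
r = [OBr-]/[HOBr] = 10^(+0.812) = 6.49

ratio = 6.5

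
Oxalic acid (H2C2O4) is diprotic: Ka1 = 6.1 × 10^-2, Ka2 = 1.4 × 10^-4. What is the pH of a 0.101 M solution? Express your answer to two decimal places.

pH = 1.27

Since Ka1 ≫ Ka2, the first ionization dominates [H+].
Ka1 = x²/(0.101 − x) = 6.1 × 10^-2
Solving the quadratic: x = (−Ka1 + √(Ka1² + 4·Ka1·C₀))/2 = 5.37 × 10^-2 M
pH = −log(5.37 × 10^-2) = 1.27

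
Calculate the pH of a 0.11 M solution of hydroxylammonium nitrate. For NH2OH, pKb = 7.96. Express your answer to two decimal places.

pH = 3.50

NH3OH+ is the conjugate acid of the weak base NH2OH.
Kb = 10^(−7.96) = 1.10 × 10^-8
Ka = Kw/Kb = 1.0×10^-14 / 1.10 × 10^-8 = 9.09 × 10^-7
Ka = [H+]²/(0.11 − [H+]) = 9.09 × 10^-7
Assume [H+] ≪ 0.11: [H+] ≈ √(9.09 × 10^-7 × 0.11) = 3.16 × 10^-4 M
Check: 0.29% ionized — well under 5%, approximation valid.
pH = −log(3.16 × 10^-4) = 3.50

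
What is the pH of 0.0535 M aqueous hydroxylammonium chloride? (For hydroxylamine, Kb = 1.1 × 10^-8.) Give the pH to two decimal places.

NH3OH+ is the conjugate acid of the weak base NH2OH.
Ka = Kw/Kb = 1.0×10^-14 / 1.1 × 10^-8 = 9.09 × 10^-7
From the ICE table, Ka = x²/(0.0535 − x) = 9.09 × 10^-7.
Neglecting x in the denominator: x = √(9.09 × 10^-7 × 0.0535) = 2.21 × 10^-4 M
pH = −log(2.21 × 10^-4) = 3.66

pH = 3.66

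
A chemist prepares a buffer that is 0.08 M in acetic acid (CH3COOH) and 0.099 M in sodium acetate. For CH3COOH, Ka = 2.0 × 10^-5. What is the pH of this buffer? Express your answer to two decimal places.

pH = 4.79

pKa = −log(2.0 × 10^-5) = 4.699
Using pH = pKa + log([base]/[acid]) with [base]/[acid] = 0.099/0.08:
pH = 4.699 + (+0.093) = 4.79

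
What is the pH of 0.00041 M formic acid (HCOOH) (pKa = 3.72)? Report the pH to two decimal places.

HCOOH ⇌ HCOO- + H+
Ka = 10^(−3.72) = 1.91 × 10^-4
Ka = [H+]²/(0.00041 − [H+]) = 1.91 × 10^-4
Here C₀/Ka ≈ 2.15, so the small-[H+] approximation fails. Use the quadratic:
[H+] = (−Ka + √(Ka² + 4·Ka·C₀))/2 = 2.00 × 10^-4 M
pH = −log[H+] = −log(2.00 × 10^-4) = 3.70

pH = 3.70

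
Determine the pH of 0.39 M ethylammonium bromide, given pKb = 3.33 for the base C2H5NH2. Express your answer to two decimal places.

C2H5NH3+ is the conjugate acid of the weak base C2H5NH2.
Kb = 10^(−3.33) = 4.68 × 10^-4
Ka = Kw/Kb = 1.0×10^-14 / 4.68 × 10^-4 = 2.14 × 10^-11
From the ICE table, Ka = [H+]²/(0.39 − [H+]) = 2.14 × 10^-11.
Assume [H+] ≪ 0.39: [H+] ≈ √(2.14 × 10^-11 × 0.39) = 2.89 × 10^-6 M
pH = −log(2.89 × 10^-6) = 5.54

pH = 5.54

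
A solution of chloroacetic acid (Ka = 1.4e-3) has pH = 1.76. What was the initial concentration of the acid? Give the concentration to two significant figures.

C₀ = 2.3 × 10^-1 M

[H+] = 10^(-1.76) = 1.74 × 10^-2 M = x
Ka = x²/(C₀ − x) ⇒ C₀ = x + x²/Ka
C₀ = 1.74 × 10^-2 + (1.74 × 10^-2)²/(1.4 × 10^-3) = 2.34 × 10^-1 M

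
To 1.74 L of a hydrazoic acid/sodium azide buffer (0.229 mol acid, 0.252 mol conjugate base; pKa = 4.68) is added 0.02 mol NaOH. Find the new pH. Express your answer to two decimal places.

OH- converts HN3 to N3-: HN3 → 0.209 mol, N3- → 0.272 mol.
Henderson–Hasselbalch with mole ratio 0.272/0.209: pH = 4.68 + (+0.114)

pH = 4.79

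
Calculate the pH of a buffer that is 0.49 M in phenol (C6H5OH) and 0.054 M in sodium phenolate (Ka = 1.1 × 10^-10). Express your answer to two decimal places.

pKa = −log(1.1 × 10^-10) = 9.959
Using pH = pKa + log([base]/[acid]) with [base]/[acid] = 0.054/0.49:
pH = 9.959 + (-0.958) = 9.00

pH = 9.00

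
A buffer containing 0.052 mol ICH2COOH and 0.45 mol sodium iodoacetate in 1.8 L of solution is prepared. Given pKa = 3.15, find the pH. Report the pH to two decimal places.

pH = 4.09

pH = pKa + log([A⁻]/[HA]) = 3.15 + log(0.45/0.052)
pH = 3.15 + (+0.937) = 4.09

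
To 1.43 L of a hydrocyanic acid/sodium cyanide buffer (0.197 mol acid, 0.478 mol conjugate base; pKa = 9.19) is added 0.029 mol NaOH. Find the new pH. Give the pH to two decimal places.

pH = 9.67

OH- converts HCN to CN-: HCN → 0.168 mol, CN- → 0.507 mol.
Henderson–Hasselbalch with mole ratio 0.507/0.168: pH = 9.19 + (+0.480)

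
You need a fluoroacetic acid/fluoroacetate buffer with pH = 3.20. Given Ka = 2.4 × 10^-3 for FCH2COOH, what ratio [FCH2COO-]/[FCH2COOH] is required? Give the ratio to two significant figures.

pKa = -log(2.4 × 10^-3) = 2.620
pH = pKa + log(r) ⇒ log(r) = 3.20 − 2.620 = +0.580
r = [FCH2COO-]/[FCH2COOH] = 10^(+0.580) = 3.8

ratio = 3.8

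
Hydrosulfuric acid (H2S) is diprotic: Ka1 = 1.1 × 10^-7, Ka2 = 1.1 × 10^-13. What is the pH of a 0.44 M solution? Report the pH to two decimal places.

Since Ka1 ≫ Ka2, the first ionization dominates [H+].
Ka1 = x²/(0.44 − x) = 1.1 × 10^-7
x ≈ √(1.1 × 10^-7 × 0.44) = 2.20 × 10^-4 M
pH = −log(2.20 × 10^-4) = 3.66

pH = 3.66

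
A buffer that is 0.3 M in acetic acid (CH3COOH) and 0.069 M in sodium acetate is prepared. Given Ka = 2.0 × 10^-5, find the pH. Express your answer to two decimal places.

pKa = −log(2.0 × 10^-5) = 4.699
Henderson–Hasselbalch: pH = pKa + log([CH3COO-]/[CH3COOH]) = 4.699 + log(0.069/0.3)
pH = 4.699 + (-0.638) = 4.06

pH = 4.06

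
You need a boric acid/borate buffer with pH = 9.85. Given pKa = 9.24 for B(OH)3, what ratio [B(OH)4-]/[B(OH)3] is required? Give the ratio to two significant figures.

pH = pKa + log(r) ⇒ log(r) = 9.85 − 9.24 = +0.61
r = [B(OH)4-]/[B(OH)3] = 10^(+0.61) = 4.07

ratio = 4.1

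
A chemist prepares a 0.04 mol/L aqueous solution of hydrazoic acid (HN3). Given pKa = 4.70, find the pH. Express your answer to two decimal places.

HN3 ⇌ N3- + H+
Ka = 10^(−4.70) = 2.00 × 10^-5
From the ICE table, Ka = x²/(0.04 − x) = 2.00 × 10^-5.
Neglecting x in the denominator: x = √(2.00 × 10^-5 × 0.04) = 8.94 × 10^-4 M
(x/C₀ = 2.2% < 5%, so the approximation holds.)
pH = −log(8.94 × 10^-4) = 3.05

pH = 3.05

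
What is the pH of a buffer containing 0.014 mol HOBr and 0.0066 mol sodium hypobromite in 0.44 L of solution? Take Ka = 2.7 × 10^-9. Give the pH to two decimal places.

pKa = −log(2.7 × 10^-9) = 8.569
pH = pKa + log([A⁻]/[HA]) = 8.569 + log(0.0066/0.014)
pH = 8.569 + (-0.327) = 8.24

pH = 8.24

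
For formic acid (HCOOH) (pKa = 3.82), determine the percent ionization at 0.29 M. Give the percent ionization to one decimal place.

HCOOH ⇌ HCOO- + H+; let x = [H+] at equilibrium.
Ka = 10^(−3.82) = 1.51 × 10^-4
x ≈ √(Ka·C₀) = √(1.51 × 10^-4 × 0.29) = 6.62 × 10^-3 M
% ionization = x/C₀ × 100% = 6.62 × 10^-3/0.29 × 100% = 2.3%

2.3%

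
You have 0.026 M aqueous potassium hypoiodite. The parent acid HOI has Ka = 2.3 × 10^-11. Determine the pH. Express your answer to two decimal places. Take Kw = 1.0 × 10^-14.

pH = 11.50

OI- is the conjugate base of the weak acid HOI.
Kb = Kw/Ka = 1.0×10^-14 / 2.3 × 10^-11 = 4.35 × 10^-4
From the ICE table, Kb = x²/(0.026 − x) = 4.35 × 10^-4.
The 5% rule fails; solving x² + Kb·x − Kb·C₀ = 0 exactly:
x = [−0.000435 + √(0.000435² + 4.52e-05)]/2 = 3.15 × 10^-3 M
pOH = −log(3.15 × 10^-3) = 2.50; pH = 14.00 − 2.50 = 11.50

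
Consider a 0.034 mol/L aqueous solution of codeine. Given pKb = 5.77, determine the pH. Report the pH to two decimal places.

pH = 10.38

C18H21NO3 + H2O ⇌ C18H22NO3+ + OH-
Kb = 10^(−5.77) = 1.70 × 10^-6
Kb = [OH-]²/(0.034 − [OH-]) = 1.70 × 10^-6
Assume [OH-] ≪ 0.034: [OH-] ≈ √(1.70 × 10^-6 × 0.034) = 2.40 × 10^-4 M
pOH = 3.62, so pH = 14.00 − pOH = 10.38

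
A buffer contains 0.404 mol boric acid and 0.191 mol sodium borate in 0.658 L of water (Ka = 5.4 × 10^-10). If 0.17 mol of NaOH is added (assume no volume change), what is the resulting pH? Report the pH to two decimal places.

OH- converts B(OH)3 to B(OH)4-: B(OH)3 → 0.234 mol, B(OH)4- → 0.361 mol.
pKa = −log(5.4 × 10^-10) = 9.268
pH = pKa + log(n_B(OH)4-/n_B(OH)3) = 9.268 + log(0.361/0.234) = 9.268 + (+0.188)

pH = 9.46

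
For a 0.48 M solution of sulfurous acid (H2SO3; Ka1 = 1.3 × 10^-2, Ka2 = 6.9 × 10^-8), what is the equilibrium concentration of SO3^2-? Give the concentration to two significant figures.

First ionization gives [H+] ≈ [HSO3-] = 7.28 × 10^-2 M.
Second step: Ka2 = [H+][SO3^2-]/[HSO3-] ≈ [SO3^2-] (since [H+] ≈ [HSO3-]).
So [SO3^2-] ≈ Ka2.

6.9 × 10^-8 M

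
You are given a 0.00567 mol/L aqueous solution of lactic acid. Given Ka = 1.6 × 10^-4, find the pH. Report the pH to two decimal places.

pH = 3.06

CH3CH(OH)COOH ⇌ CH3CH(OH)COO- + H+
Ka = x²/(0.00567 − x) = 1.6 × 10^-4
The 5% rule fails; solving x² + Ka·x − Ka·C₀ = 0 exactly:
x = [−0.00016 + √(0.00016² + 3.63e-06)]/2 = 8.76 × 10^-4 M
pH = −log[H+] = −log(8.76 × 10^-4) = 3.06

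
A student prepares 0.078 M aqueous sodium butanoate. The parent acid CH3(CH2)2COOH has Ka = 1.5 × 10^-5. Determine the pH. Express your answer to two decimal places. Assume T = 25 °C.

pH = 8.86

CH3(CH2)2COO- is the conjugate base of the weak acid CH3(CH2)2COOH.
Kb = Kw/Ka = 1.0×10^-14 / 1.5 × 10^-5 = 6.67 × 10^-10
From the ICE table, Kb = [OH-]²/(0.078 − [OH-]) = 6.67 × 10^-10.
Since Kb ≪ C₀, [OH-] ≈ √(Kb·C₀) = 7.21 × 10^-6 M.
pOH = 5.14, so pH = 14.00 − pOH = 8.86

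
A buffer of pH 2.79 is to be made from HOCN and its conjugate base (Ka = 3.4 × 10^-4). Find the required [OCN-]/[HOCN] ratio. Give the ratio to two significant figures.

pKa = -log(3.4 × 10^-4) = 3.469
pH = pKa + log(r) ⇒ log(r) = 2.79 − 3.469 = -0.679
r = [OCN-]/[HOCN] = 10^(-0.679) = 0.209

ratio = 0.21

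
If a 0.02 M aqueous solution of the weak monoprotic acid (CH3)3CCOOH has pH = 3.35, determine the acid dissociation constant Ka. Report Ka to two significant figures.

Ka = 1.0 × 10^-5

[H+] = 10^(-3.35) = 4.47 × 10^-4 M
At equilibrium [HA] = 0.02 − 4.47 × 10^-4 = 1.96 × 10^-2 M
Ka = [H+][A-]/[HA] = (4.47 × 10^-4)² / 1.96 × 10^-2 = 1.0 × 10^-5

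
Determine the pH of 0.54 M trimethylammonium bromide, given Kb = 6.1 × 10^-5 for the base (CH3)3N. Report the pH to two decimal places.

(CH3)3NH+ is the conjugate acid of the weak base (CH3)3N.
Ka = Kw/Kb = 1.0×10^-14 / 6.1 × 10^-5 = 1.64 × 10^-10
Ka = [H+]²/(0.54 − [H+]) = 1.64 × 10^-10
Neglecting [H+] in the denominator: [H+] = √(1.64 × 10^-10 × 0.54) = 9.41 × 10^-6 M
pH = −log(9.41 × 10^-6) = 5.03

pH = 5.03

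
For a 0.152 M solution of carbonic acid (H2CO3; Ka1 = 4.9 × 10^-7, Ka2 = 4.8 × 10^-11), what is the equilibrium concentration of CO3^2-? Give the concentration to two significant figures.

First ionization gives [H+] ≈ [HCO3-] = 2.73 × 10^-4 M.
Second step: Ka2 = [H+][CO3^2-]/[HCO3-] ≈ [CO3^2-] (since [H+] ≈ [HCO3-]).
So [CO3^2-] ≈ Ka2.

4.8 × 10^-11 M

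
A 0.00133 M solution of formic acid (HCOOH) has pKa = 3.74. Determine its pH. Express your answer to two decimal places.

HCOOH ⇌ HCOO- + H+
Ka = 10^(−3.74) = 1.82 × 10^-4
From the ICE table, Ka = [H+]²/(0.00133 − [H+]) = 1.82 × 10^-4.
Here C₀/Ka ≈ 7.31, so the small-[H+] approximation fails. Use the quadratic:
[H+] = (−Ka + √(Ka² + 4·Ka·C₀))/2 = 4.09 × 10^-4 M
pH = −log(4.09 × 10^-4) = 3.39

pH = 3.39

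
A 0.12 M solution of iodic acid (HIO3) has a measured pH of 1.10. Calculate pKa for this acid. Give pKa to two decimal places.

pKa = 0.81

[H+] = 10^(-1.10) = 7.94 × 10^-2 M
At equilibrium [HA] = 0.12 − 7.94 × 10^-2 = 4.06 × 10^-2 M
Ka = [H+][A-]/[HA] = (7.94 × 10^-2)² / 4.06 × 10^-2 = 1.55 × 10^-1
pKa = -log(1.55 × 10^-1) = 0.81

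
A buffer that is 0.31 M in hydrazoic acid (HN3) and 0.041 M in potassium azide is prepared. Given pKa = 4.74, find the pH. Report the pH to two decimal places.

pH = 3.86

pH = pKa + log([A⁻]/[HA]) = 4.74 + log(0.041/0.31)
pH = 4.74 + (-0.879) = 3.86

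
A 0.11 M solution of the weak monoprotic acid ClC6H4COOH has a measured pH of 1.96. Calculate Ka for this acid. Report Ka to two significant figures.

[H+] = 10^(-1.96) = 1.10 × 10^-2 M
At equilibrium [HA] = 0.11 − 1.10 × 10^-2 = 9.90 × 10^-2 M
Ka = [H+][A-]/[HA] = (1.10 × 10^-2)² / 9.90 × 10^-2 = 1.2 × 10^-3

Ka = 1.2 × 10^-3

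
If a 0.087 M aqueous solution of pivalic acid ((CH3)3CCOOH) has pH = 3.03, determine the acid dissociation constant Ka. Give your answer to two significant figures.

Ka = 1.0 × 10^-5

[H+] = 10^(-3.03) = 9.33 × 10^-4 M
At equilibrium [HA] = 0.087 − 9.33 × 10^-4 = 8.61 × 10^-2 M
Ka = [H+][A-]/[HA] = (9.33 × 10^-4)² / 8.61 × 10^-2 = 1.0 × 10^-5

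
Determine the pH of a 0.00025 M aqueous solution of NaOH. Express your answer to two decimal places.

NaOH is a strong base; [OH-] = 0.00025 M.
pOH = -log(0.00025) = 3.60
pH = 14.00 - 3.60 = 10.40

pH = 10.40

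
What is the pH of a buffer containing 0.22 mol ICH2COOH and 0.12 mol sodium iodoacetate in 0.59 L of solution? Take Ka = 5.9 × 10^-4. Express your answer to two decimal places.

pKa = −log(5.9 × 10^-4) = 3.229
Henderson–Hasselbalch: pH = pKa + log([ICH2COO-]/[ICH2COOH]) = 3.229 + log(0.12/0.22)
pH = 3.229 + (-0.263) = 2.97

pH = 2.97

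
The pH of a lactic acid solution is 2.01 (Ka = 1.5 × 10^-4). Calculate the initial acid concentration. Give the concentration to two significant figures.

C₀ = 6.5 × 10^-1 M

[H+] = 10^(-2.01) = 9.77 × 10^-3 M = x
Ka = x²/(C₀ − x) ⇒ C₀ = x + x²/Ka
C₀ = 9.77 × 10^-3 + (9.77 × 10^-3)²/(1.5 × 10^-4) = 6.46 × 10^-1 M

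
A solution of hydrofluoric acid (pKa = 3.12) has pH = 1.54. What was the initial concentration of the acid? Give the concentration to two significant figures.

[H+] = 10^(-1.54) = 2.88 × 10^-2 M = x
Ka = 10^(−3.12) = 7.59 × 10^-4
Ka = x²/(C₀ − x) ⇒ C₀ = x + x²/Ka
C₀ = 2.88 × 10^-2 + (2.88 × 10^-2)²/(7.59 × 10^-4) = 1.12 M

C₀ = 1.1 M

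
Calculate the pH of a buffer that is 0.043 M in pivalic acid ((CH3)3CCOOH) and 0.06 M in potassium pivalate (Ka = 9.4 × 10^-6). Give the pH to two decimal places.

pH = 5.17

pKa = −log(9.4 × 10^-6) = 5.027
Using pH = pKa + log([base]/[acid]) with [base]/[acid] = 0.06/0.043:
pH = 5.027 + (+0.145) = 5.17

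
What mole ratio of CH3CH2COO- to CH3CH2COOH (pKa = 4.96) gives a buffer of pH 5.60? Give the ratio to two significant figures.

ratio = 4.4

pH = pKa + log(r) ⇒ log(r) = 5.60 − 4.96 = +0.64
r = [CH3CH2COO-]/[CH3CH2COOH] = 10^(+0.64) = 4.37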